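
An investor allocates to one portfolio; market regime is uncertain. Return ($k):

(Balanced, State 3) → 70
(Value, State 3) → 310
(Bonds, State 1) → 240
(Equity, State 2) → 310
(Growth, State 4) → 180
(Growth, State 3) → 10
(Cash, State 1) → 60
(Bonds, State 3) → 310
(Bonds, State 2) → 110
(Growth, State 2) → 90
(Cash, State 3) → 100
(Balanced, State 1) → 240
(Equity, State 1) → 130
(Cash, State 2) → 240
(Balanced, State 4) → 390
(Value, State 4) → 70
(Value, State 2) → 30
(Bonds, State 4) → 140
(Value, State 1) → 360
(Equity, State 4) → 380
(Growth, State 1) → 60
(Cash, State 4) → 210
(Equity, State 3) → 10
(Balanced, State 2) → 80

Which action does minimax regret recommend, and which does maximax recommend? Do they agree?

Column bests: State 1=360, State 2=310, State 3=310, State 4=390.
Cash regrets: 300, 70, 210, 180 → max 300
Bonds regrets: 120, 200, 0, 250 → max 250
Balanced regrets: 120, 230, 240, 0 → max 240
Equity regrets: 230, 0, 300, 10 → max 300
Growth regrets: 300, 220, 300, 210 → max 300
Value regrets: 0, 280, 0, 320 → max 320
Smallest max regret = 240 → Balanced.
Row maxima: Cash=240, Bonds=310, Balanced=390, Equity=380, Growth=180, Value=360
Best best-case = 390 → Balanced.

minimax regret → Balanced; maximax → Balanced (agree)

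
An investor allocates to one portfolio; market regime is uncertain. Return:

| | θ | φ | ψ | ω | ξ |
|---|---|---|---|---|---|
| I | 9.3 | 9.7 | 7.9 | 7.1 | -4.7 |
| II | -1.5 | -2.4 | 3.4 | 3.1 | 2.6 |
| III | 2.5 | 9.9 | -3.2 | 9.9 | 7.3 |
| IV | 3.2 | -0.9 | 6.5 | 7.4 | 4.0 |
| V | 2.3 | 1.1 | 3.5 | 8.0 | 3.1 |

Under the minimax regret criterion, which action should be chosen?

V

Column bests: θ=9.3, φ=9.9, ψ=7.9, ω=9.9, ξ=7.3.
I regrets: 0.0, 0.2, 0.0, 2.8, 12.0 → max 12.0
II regrets: 10.8, 12.3, 4.5, 6.8, 4.7 → max 12.3
III regrets: 6.8, 0.0, 11.1, 0.0, 0.0 → max 11.1
IV regrets: 6.1, 10.8, 1.4, 2.5, 3.3 → max 10.8
V regrets: 7.0, 8.8, 4.4, 1.9, 4.2 → max 8.8
Smallest max regret = 8.8 → V.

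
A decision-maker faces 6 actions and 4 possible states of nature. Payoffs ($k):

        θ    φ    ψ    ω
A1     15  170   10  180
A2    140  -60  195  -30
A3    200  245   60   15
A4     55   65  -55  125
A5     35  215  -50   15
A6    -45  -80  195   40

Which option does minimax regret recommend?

Column bests: θ=200, φ=245, ψ=195, ω=180.
A1 regrets: 185, 75, 185, 0 → max 185
A2 regrets: 60, 305, 0, 210 → max 305
A3 regrets: 0, 0, 135, 165 → max 165
A4 regrets: 145, 180, 250, 55 → max 250
A5 regrets: 165, 30, 245, 165 → max 245
A6 regrets: 245, 325, 0, 140 → max 325
Smallest max regret = 165 → A3.

A3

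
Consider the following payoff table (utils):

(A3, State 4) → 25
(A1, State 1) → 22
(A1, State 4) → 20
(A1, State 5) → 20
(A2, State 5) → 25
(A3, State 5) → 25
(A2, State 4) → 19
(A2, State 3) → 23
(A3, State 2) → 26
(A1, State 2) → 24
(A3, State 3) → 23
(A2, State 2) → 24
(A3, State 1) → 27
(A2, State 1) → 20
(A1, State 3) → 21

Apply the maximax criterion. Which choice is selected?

A3

Row maxima: A1=24, A2=25, A3=27
Best best-case = 27 → A3.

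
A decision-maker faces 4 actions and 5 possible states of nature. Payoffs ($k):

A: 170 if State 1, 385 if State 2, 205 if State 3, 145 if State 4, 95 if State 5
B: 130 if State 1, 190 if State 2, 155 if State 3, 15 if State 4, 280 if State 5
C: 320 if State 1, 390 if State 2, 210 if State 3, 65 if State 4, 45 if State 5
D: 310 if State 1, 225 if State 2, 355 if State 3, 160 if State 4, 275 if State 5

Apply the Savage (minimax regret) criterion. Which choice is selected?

Column bests: State 1=320, State 2=390, State 3=355, State 4=160, State 5=280.
A regrets: 150, 5, 150, 15, 185 → max 185
B regrets: 190, 200, 200, 145, 0 → max 200
C regrets: 0, 0, 145, 95, 235 → max 235
D regrets: 10, 165, 0, 0, 5 → max 165
Smallest max regret = 165 → D.

D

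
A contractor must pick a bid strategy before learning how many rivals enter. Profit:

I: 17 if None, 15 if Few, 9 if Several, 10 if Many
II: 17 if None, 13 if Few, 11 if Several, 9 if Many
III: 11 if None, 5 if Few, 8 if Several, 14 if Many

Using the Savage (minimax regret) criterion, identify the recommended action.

I

Column bests: None=17, Few=15, Several=11, Many=14.
I regrets: 0, 0, 2, 4 → max 4
II regrets: 0, 2, 0, 5 → max 5
III regrets: 6, 10, 3, 0 → max 10
Smallest max regret = 4 → I.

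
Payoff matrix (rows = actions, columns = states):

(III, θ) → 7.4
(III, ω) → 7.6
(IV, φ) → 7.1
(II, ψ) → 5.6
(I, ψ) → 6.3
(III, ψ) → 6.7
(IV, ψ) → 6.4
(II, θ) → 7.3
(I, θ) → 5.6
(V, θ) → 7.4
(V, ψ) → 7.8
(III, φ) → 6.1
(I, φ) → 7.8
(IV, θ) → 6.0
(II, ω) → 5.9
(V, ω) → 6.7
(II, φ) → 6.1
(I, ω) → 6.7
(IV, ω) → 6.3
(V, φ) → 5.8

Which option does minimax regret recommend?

IV

Column bests: θ=7.4, φ=7.8, ψ=7.8, ω=7.6.
I regrets: 1.8, 0.0, 1.5, 0.9 → max 1.8
II regrets: 0.1, 1.7, 2.2, 1.7 → max 2.2
III regrets: 0.0, 1.7, 1.1, 0.0 → max 1.7
IV regrets: 1.4, 0.7, 1.4, 1.3 → max 1.4
V regrets: 0.0, 2.0, 0.0, 0.9 → max 2.0
Smallest max regret = 1.4 → IV.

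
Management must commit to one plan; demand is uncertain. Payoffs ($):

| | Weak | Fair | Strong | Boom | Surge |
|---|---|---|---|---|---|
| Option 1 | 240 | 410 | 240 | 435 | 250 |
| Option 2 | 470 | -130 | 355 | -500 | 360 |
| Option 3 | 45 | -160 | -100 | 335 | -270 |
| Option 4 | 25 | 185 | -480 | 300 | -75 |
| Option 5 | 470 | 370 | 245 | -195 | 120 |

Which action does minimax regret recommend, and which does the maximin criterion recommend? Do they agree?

minimax regret → Option 1; maximin → Option 1 (agree)

Column bests: Weak=470, Fair=410, Strong=355, Boom=435, Surge=360.
Option 1 regrets: 230, 0, 115, 0, 110 → max 230
Option 2 regrets: 0, 540, 0, 935, 0 → max 935
Option 3 regrets: 425, 570, 455, 100, 630 → max 630
Option 4 regrets: 445, 225, 835, 135, 435 → max 835
Option 5 regrets: 0, 40, 110, 630, 240 → max 630
Smallest max regret = 230 → Option 1.
Row minima: Option 1=240, Option 2=-500, Option 3=-270, Option 4=-480, Option 5=-195
Best worst-case = 240 → Option 1.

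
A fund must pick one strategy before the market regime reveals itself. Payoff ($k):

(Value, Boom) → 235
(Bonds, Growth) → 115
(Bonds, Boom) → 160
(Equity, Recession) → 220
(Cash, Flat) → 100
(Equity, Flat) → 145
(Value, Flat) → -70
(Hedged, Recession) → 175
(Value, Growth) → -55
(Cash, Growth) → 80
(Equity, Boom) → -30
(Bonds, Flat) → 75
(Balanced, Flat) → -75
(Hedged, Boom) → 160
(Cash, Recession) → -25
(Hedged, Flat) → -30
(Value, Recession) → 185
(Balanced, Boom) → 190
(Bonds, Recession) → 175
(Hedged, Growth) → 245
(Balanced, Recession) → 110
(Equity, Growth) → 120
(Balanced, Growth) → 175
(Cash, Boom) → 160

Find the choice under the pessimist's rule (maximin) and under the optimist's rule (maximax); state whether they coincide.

maximin → Bonds; maximax → Hedged (disagree)

Row minima: Balanced=-75, Equity=-30, Hedged=-30, Value=-70, Cash=-25, Bonds=75
Best worst-case = 75 → Bonds.
Row maxima: Balanced=190, Equity=220, Hedged=245, Value=235, Cash=160, Bonds=175
Best best-case = 245 → Hedged.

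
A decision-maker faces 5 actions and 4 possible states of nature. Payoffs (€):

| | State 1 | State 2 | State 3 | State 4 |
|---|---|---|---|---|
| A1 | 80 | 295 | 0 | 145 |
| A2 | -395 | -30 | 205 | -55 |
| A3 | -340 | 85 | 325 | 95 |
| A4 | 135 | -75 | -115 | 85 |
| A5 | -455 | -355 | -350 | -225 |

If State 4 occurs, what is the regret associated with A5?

Best payoff under State 4 is 145.
Regret = 145 − (-225) = 370.

370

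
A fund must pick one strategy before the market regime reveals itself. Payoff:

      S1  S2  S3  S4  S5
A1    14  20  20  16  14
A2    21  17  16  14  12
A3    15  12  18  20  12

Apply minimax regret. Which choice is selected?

A2

Column bests: S1=21, S2=20, S3=20, S4=20, S5=14.
A1 regrets: 7, 0, 0, 4, 0 → max 7
A2 regrets: 0, 3, 4, 6, 2 → max 6
A3 regrets: 6, 8, 2, 0, 2 → max 8
Smallest max regret = 6 → A2.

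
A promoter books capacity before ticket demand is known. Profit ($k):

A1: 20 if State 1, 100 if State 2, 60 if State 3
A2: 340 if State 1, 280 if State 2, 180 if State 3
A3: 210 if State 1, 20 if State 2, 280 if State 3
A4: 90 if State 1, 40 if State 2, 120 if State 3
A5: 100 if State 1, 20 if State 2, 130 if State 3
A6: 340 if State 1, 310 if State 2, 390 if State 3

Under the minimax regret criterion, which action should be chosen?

Column bests: State 1=340, State 2=310, State 3=390.
A1 regrets: 320, 210, 330 → max 330
A2 regrets: 0, 30, 210 → max 210
A3 regrets: 130, 290, 110 → max 290
A4 regrets: 250, 270, 270 → max 270
A5 regrets: 240, 290, 260 → max 290
A6 regrets: 0, 0, 0 → max 0
Smallest max regret = 0 → A6.

A6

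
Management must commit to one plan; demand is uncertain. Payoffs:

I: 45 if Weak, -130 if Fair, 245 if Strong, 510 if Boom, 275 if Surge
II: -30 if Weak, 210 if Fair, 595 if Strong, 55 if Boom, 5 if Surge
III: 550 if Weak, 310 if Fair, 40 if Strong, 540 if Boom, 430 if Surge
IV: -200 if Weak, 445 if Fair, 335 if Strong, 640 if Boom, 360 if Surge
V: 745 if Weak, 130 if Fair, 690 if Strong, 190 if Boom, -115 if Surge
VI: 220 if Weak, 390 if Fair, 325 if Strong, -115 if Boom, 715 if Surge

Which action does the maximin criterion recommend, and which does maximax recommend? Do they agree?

Row minima: I=-130, II=-30, III=40, IV=-200, V=-115, VI=-115
Best worst-case = 40 → III.
Row maxima: I=510, II=595, III=550, IV=640, V=745, VI=715
Best best-case = 745 → V.

maximin → III; maximax → V (disagree)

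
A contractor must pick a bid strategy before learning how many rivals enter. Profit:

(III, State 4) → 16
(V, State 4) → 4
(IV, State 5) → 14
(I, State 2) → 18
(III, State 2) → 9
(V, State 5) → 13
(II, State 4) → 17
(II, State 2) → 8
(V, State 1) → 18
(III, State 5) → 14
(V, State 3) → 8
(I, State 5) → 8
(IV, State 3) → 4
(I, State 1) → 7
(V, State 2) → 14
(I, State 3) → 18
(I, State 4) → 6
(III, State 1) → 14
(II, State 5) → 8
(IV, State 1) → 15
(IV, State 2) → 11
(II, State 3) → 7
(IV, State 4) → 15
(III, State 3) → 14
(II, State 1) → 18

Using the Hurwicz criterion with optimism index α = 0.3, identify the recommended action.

III

I: 0.3·18 + 0.7·6 = 9.6
II: 0.3·18 + 0.7·7 = 10.3
III: 0.3·16 + 0.7·9 = 11.1
IV: 0.3·15 + 0.7·4 = 7.3
V: 0.3·18 + 0.7·4 = 8.2
Highest Hurwicz score = 11.1 → III.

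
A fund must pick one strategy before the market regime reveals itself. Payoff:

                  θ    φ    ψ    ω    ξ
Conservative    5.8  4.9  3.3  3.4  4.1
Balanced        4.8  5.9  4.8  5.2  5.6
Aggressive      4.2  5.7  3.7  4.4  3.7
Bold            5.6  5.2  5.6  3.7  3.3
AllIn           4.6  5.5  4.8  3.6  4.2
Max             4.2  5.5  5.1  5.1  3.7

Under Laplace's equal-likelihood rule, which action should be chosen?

Row averages: Conservative=4.3, Balanced=5.26, Aggressive=4.34, Bold=4.68, AllIn=4.54, Max=4.72
Highest average = 5.26 → Balanced.

Balanced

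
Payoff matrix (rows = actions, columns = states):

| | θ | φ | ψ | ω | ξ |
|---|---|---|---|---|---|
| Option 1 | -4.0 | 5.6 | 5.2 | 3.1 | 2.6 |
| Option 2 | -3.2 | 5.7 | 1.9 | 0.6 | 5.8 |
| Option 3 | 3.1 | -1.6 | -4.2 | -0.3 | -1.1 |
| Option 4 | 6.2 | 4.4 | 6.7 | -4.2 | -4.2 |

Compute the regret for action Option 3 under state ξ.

Best payoff under ξ is 5.8.
Regret = 5.8 − (-1.1) = 6.9.

6.9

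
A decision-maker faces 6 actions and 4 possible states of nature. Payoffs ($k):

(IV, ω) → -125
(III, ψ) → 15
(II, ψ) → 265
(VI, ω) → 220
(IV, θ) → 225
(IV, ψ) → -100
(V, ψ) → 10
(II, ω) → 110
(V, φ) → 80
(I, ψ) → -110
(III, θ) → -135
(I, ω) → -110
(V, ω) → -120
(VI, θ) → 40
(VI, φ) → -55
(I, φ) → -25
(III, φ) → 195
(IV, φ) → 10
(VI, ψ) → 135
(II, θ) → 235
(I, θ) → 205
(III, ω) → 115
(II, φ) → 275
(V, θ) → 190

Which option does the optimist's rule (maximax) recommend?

II

Row maxima: I=205, II=275, III=195, IV=225, V=190, VI=220
Best best-case = 275 → II.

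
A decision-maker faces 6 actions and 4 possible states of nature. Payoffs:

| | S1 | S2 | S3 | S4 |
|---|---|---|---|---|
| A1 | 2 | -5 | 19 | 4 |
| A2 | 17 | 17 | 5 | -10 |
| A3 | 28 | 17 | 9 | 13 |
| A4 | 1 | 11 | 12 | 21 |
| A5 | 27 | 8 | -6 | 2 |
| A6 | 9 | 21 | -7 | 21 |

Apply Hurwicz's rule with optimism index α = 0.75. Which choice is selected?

A1: 0.75·19 + 0.25·(-5) = 13
A2: 0.75·17 + 0.25·(-10) = 10.25
A3: 0.75·28 + 0.25·9 = 23.25
A4: 0.75·21 + 0.25·1 = 16
A5: 0.75·27 + 0.25·(-6) = 18.75
A6: 0.75·21 + 0.25·(-7) = 14
Highest Hurwicz score = 23.25 → A3.

A3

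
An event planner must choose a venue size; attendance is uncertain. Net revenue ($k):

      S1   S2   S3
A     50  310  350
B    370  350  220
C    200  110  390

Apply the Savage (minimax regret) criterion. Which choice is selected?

Column bests: S1=370, S2=350, S3=390.
A regrets: 320, 40, 40 → max 320
B regrets: 0, 0, 170 → max 170
C regrets: 170, 240, 0 → max 240
Smallest max regret = 170 → B.

B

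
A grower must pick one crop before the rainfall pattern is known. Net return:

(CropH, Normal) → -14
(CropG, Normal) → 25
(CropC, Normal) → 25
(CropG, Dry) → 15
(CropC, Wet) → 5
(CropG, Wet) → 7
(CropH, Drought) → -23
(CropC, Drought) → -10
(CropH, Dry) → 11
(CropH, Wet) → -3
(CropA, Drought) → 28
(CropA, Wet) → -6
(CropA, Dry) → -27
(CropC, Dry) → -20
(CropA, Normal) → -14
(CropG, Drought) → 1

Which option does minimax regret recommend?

Column bests: Drought=28, Dry=15, Normal=25, Wet=7.
CropC regrets: 38, 35, 0, 2 → max 38
CropH regrets: 51, 4, 39, 10 → max 51
CropA regrets: 0, 42, 39, 13 → max 42
CropG regrets: 27, 0, 0, 0 → max 27
Smallest max regret = 27 → CropG.

CropG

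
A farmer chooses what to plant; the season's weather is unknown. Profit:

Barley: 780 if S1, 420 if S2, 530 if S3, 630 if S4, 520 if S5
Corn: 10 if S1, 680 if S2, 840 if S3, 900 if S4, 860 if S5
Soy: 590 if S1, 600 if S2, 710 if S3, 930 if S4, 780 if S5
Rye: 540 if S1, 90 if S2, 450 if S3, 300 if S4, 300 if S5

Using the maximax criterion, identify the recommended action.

Soy

Row maxima: Barley=780, Corn=900, Soy=930, Rye=540
Best best-case = 930 → Soy.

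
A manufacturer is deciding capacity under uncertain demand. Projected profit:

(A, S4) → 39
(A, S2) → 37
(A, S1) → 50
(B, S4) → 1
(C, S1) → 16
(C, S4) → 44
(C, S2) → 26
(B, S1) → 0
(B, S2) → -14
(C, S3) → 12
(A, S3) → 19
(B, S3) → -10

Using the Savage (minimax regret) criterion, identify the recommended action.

A

Column bests: S1=50, S2=37, S3=19, S4=44.
A regrets: 0, 0, 0, 5 → max 5
B regrets: 50, 51, 29, 43 → max 51
C regrets: 34, 11, 7, 0 → max 34
Smallest max regret = 5 → A.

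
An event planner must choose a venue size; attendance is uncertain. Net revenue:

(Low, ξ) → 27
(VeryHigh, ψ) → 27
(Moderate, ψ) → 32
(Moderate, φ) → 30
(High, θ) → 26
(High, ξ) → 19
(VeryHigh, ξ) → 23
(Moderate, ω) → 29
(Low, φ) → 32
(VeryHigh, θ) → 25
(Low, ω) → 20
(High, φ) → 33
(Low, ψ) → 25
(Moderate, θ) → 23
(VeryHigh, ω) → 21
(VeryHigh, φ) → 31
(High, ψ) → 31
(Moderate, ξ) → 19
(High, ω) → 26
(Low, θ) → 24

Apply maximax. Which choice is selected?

Row maxima: Low=32, Moderate=32, High=33, VeryHigh=31
Best best-case = 33 → High.

High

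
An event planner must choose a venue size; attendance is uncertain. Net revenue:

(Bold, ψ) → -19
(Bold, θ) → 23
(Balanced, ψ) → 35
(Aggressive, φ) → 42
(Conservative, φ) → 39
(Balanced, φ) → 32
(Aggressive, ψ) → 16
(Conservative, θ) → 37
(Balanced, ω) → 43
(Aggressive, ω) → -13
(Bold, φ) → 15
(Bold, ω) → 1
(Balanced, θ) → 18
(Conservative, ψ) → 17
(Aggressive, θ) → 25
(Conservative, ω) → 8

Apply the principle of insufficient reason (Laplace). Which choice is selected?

Row averages: Conservative=25.25, Balanced=32, Aggressive=17.5, Bold=5
Highest average = 32 → Balanced.

Balanced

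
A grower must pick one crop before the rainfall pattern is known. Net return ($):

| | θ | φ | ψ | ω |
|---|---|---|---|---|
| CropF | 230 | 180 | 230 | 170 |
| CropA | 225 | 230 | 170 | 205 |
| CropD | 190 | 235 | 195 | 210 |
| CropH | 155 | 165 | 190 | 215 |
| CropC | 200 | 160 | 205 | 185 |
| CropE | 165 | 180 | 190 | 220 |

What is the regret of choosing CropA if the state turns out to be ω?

15

Best payoff under ω is 220.
Regret = 220 − 205 = 15.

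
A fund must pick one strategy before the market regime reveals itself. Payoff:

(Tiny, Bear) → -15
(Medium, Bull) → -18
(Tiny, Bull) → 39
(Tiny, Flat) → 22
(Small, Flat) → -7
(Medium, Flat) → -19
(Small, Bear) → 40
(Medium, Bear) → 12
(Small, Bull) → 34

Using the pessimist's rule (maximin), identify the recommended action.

Small

Row minima: Tiny=-15, Small=-7, Medium=-19
Best worst-case = -7 → Small.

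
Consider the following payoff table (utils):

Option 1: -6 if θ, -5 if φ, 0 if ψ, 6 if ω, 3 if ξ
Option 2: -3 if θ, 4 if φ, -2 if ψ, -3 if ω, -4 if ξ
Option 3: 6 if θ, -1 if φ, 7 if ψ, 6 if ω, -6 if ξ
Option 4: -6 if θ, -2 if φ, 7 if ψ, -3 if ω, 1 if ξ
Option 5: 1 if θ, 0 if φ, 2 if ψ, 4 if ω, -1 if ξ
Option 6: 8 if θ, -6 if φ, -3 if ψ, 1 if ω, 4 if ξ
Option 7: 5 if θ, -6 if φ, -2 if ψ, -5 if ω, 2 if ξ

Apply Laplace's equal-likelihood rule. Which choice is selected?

Row averages: Option 1=-0.4, Option 2=-1.6, Option 3=2.4, Option 4=-0.6, Option 5=1.2, Option 6=0.8, Option 7=-1.2
Highest average = 2.4 → Option 3.

Option 3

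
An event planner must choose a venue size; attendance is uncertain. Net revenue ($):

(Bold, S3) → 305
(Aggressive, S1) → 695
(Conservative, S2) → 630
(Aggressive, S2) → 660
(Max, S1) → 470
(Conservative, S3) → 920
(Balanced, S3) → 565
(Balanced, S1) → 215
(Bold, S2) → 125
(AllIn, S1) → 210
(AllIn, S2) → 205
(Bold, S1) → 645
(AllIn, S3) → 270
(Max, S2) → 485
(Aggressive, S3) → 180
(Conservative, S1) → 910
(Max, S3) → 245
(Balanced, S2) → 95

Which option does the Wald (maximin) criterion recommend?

Conservative

Row minima: Conservative=630, Balanced=95, Aggressive=180, Bold=125, AllIn=205, Max=245
Best worst-case = 630 → Conservative.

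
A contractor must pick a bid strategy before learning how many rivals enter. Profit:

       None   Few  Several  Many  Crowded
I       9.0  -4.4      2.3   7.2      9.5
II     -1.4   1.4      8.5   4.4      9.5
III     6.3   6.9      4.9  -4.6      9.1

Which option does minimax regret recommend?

Column bests: None=9.0, Few=6.9, Several=8.5, Many=7.2, Crowded=9.5.
I regrets: 0.0, 11.3, 6.2, 0.0, 0.0 → max 11.3
II regrets: 10.4, 5.5, 0.0, 2.8, 0.0 → max 10.4
III regrets: 2.7, 0.0, 3.6, 11.8, 0.4 → max 11.8
Smallest max regret = 10.4 → II.

II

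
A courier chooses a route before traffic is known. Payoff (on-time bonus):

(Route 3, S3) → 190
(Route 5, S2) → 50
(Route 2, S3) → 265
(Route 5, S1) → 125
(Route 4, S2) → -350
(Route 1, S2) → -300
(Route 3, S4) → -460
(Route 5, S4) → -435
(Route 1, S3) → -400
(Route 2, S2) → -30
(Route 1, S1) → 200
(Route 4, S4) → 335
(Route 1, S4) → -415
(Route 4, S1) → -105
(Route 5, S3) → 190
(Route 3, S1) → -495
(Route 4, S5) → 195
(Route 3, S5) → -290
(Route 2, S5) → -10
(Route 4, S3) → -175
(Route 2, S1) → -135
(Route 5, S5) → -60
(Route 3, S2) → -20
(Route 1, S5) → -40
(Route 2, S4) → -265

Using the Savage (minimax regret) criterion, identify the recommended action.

Column bests: S1=200, S2=50, S3=265, S4=335, S5=195.
Route 1 regrets: 0, 350, 665, 750, 235 → max 750
Route 2 regrets: 335, 80, 0, 600, 205 → max 600
Route 3 regrets: 695, 70, 75, 795, 485 → max 795
Route 4 regrets: 305, 400, 440, 0, 0 → max 440
Route 5 regrets: 75, 0, 75, 770, 255 → max 770
Smallest max regret = 440 → Route 4.

Route 4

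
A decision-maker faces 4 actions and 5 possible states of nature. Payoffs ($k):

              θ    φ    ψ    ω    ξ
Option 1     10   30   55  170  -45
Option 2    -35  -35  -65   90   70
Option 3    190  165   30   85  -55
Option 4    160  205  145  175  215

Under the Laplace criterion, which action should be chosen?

Row averages: Option 1=44, Option 2=5, Option 3=83, Option 4=180
Highest average = 180 → Option 4.

Option 4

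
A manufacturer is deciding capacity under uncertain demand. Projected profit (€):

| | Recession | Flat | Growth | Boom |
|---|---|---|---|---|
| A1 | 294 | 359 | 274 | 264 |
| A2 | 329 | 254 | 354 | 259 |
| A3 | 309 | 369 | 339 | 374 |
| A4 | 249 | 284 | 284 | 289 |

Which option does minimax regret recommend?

Column bests: Recession=329, Flat=369, Growth=354, Boom=374.
A1 regrets: 35, 10, 80, 110 → max 110
A2 regrets: 0, 115, 0, 115 → max 115
A3 regrets: 20, 0, 15, 0 → max 20
A4 regrets: 80, 85, 70, 85 → max 85
Smallest max regret = 20 → A3.

A3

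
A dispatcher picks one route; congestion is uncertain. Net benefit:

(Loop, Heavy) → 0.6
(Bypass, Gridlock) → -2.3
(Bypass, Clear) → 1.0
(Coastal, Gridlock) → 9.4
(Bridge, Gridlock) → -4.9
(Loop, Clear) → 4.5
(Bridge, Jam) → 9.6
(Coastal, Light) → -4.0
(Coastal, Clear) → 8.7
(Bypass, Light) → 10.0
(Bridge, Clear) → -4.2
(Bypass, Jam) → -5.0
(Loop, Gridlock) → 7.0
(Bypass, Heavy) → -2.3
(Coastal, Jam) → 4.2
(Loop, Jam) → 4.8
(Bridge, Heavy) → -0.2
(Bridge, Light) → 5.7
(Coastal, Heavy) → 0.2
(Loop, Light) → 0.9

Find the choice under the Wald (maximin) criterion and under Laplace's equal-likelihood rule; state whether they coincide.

maximin → Loop; laplace → Coastal (disagree)

Row minima: Coastal=-4.0, Bypass=-5.0, Bridge=-4.9, Loop=0.6
Best worst-case = 0.6 → Loop.
Row averages: Coastal=3.7, Bypass=0.28, Bridge=1.2, Loop=3.56
Highest average = 3.7 → Coastal.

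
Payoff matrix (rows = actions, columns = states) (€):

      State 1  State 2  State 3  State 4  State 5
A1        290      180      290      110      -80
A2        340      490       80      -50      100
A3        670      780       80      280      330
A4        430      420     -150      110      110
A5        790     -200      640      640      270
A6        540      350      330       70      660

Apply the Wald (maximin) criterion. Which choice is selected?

A3

Row minima: A1=-80, A2=-50, A3=80, A4=-150, A5=-200, A6=70
Best worst-case = 80 → A3.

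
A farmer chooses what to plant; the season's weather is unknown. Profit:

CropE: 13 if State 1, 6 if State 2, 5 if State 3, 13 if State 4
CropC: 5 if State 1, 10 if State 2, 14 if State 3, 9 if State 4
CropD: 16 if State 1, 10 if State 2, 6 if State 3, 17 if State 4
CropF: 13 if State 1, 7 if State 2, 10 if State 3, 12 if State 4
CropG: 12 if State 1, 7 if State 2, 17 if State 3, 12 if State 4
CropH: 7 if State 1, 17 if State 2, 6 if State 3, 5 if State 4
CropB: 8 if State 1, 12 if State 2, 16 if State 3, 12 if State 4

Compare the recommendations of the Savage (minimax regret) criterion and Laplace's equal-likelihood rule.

minimax regret → CropB; laplace → CropD (disagree)

Column bests: State 1=16, State 2=17, State 3=17, State 4=17.
CropE regrets: 3, 11, 12, 4 → max 12
CropC regrets: 11, 7, 3, 8 → max 11
CropD regrets: 0, 7, 11, 0 → max 11
CropF regrets: 3, 10, 7, 5 → max 10
CropG regrets: 4, 10, 0, 5 → max 10
CropH regrets: 9, 0, 11, 12 → max 12
CropB regrets: 8, 5, 1, 5 → max 8
Smallest max regret = 8 → CropB.
Row averages: CropE=9.25, CropC=9.5, CropD=12.25, CropF=10.5, CropG=12, CropH=8.75, CropB=12
Highest average = 12.25 → CropD.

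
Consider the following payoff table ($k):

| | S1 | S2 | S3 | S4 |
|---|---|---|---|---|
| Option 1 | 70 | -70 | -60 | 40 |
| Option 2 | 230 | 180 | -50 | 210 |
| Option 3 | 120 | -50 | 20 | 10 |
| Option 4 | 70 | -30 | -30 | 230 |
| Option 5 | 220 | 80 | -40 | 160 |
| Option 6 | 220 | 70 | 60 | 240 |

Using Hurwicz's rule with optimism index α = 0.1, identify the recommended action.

Option 6

Option 1: 0.1·70 + 0.9·(-70) = -56
Option 2: 0.1·230 + 0.9·(-50) = -22
Option 3: 0.1·120 + 0.9·(-50) = -33
Option 4: 0.1·230 + 0.9·(-30) = -4
Option 5: 0.1·220 + 0.9·(-40) = -14
Option 6: 0.1·240 + 0.9·60 = 78
Highest Hurwicz score = 78 → Option 6.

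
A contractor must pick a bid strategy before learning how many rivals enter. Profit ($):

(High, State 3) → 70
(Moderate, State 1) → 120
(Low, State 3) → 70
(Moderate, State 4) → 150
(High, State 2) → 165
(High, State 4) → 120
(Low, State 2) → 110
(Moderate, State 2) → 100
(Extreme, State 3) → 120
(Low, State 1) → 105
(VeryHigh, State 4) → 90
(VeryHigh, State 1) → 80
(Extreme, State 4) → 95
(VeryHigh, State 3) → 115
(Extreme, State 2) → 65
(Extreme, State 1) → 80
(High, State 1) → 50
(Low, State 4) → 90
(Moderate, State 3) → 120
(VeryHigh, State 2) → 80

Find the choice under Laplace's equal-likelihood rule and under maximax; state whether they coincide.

laplace → Moderate; maximax → High (disagree)

Row averages: Low=93.75, Moderate=122.5, High=101.25, VeryHigh=91.25, Extreme=90
Highest average = 122.5 → Moderate.
Row maxima: Low=110, Moderate=150, High=165, VeryHigh=115, Extreme=120
Best best-case = 165 → High.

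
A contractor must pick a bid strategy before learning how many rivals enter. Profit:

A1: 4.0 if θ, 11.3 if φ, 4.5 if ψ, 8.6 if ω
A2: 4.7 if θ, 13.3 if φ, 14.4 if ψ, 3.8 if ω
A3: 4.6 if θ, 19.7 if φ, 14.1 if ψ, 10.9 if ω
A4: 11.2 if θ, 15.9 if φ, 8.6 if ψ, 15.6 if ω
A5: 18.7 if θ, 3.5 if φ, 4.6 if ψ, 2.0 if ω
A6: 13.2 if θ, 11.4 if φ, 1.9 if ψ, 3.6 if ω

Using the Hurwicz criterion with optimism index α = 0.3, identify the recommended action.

A1: 0.3·11.3 + 0.7·4.0 = 6.19
A2: 0.3·14.4 + 0.7·3.8 = 6.98
A3: 0.3·19.7 + 0.7·4.6 = 9.13
A4: 0.3·15.9 + 0.7·8.6 = 10.79
A5: 0.3·18.7 + 0.7·2.0 = 7.01
A6: 0.3·13.2 + 0.7·1.9 = 5.29
Highest Hurwicz score = 10.79 → A4.

A4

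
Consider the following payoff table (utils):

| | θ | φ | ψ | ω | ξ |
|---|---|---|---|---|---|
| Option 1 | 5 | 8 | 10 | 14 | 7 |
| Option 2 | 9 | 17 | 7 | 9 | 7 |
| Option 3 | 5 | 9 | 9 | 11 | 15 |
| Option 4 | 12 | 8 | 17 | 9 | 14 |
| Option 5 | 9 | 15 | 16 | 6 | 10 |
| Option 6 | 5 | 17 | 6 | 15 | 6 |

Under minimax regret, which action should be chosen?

Column bests: θ=12, φ=17, ψ=17, ω=15, ξ=15.
Option 1 regrets: 7, 9, 7, 1, 8 → max 9
Option 2 regrets: 3, 0, 10, 6, 8 → max 10
Option 3 regrets: 7, 8, 8, 4, 0 → max 8
Option 4 regrets: 0, 9, 0, 6, 1 → max 9
Option 5 regrets: 3, 2, 1, 9, 5 → max 9
Option 6 regrets: 7, 0, 11, 0, 9 → max 11
Smallest max regret = 8 → Option 3.

Option 3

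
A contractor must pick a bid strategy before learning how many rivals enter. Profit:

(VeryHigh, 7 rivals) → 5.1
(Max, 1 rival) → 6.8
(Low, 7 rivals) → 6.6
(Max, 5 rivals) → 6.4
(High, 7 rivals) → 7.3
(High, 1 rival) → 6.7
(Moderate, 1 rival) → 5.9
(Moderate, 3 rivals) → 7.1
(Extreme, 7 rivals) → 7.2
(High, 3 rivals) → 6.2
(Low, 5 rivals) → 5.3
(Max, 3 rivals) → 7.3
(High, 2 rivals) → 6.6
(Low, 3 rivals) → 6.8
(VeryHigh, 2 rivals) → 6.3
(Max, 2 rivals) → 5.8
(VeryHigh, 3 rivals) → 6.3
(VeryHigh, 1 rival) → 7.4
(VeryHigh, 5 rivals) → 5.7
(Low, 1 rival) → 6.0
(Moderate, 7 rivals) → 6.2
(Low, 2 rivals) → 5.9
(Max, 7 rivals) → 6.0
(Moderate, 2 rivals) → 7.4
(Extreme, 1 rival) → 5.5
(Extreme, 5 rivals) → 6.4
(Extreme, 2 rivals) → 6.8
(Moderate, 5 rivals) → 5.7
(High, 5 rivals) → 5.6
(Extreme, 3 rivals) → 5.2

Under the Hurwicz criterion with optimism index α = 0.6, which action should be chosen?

Low: 0.6·6.8 + 0.4·5.3 = 6.2
Moderate: 0.6·7.4 + 0.4·5.7 = 6.72
High: 0.6·7.3 + 0.4·5.6 = 6.62
VeryHigh: 0.6·7.4 + 0.4·5.1 = 6.48
Extreme: 0.6·7.2 + 0.4·5.2 = 6.4
Max: 0.6·7.3 + 0.4·5.8 = 6.7
Highest Hurwicz score = 6.72 → Moderate.

Moderate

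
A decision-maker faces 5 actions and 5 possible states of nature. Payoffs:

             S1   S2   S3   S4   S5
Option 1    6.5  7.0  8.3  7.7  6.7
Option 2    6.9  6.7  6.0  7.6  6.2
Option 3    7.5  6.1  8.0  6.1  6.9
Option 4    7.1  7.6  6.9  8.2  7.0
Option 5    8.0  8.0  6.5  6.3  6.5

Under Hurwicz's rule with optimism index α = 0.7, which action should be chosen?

Option 4

Option 1: 0.7·8.3 + 0.3·6.5 = 7.76
Option 2: 0.7·7.6 + 0.3·6.0 = 7.12
Option 3: 0.7·8.0 + 0.3·6.1 = 7.43
Option 4: 0.7·8.2 + 0.3·6.9 = 7.81
Option 5: 0.7·8.0 + 0.3·6.3 = 7.49
Highest Hurwicz score = 7.81 → Option 4.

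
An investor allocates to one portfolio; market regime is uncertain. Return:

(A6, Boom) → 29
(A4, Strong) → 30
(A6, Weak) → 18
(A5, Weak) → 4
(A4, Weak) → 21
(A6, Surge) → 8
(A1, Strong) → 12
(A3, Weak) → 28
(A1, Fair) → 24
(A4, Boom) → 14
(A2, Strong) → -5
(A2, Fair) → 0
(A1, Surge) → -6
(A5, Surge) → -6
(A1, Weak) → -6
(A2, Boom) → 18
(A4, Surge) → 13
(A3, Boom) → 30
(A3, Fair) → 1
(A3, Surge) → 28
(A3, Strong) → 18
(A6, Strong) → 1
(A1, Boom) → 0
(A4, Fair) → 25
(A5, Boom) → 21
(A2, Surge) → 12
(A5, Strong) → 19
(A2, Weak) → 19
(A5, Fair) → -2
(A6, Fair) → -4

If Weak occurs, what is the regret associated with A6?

Best payoff under Weak is 28.
Regret = 28 − 18 = 10.

10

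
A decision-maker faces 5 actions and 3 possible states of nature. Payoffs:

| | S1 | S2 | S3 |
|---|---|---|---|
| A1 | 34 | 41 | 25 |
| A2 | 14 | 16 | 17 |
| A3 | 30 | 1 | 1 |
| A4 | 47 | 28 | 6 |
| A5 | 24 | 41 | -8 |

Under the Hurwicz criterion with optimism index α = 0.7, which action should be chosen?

A1: 0.7·41 + 0.3·25 = 36.2
A2: 0.7·17 + 0.3·14 = 16.1
A3: 0.7·30 + 0.3·1 = 21.3
A4: 0.7·47 + 0.3·6 = 34.7
A5: 0.7·41 + 0.3·(-8) = 26.3
Highest Hurwicz score = 36.2 → A1.

A1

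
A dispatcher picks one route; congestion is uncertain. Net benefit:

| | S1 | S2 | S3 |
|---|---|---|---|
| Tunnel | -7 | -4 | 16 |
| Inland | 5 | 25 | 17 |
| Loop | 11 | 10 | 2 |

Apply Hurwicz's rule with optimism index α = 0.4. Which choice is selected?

Tunnel: 0.4·16 + 0.6·(-7) = 2.2
Inland: 0.4·25 + 0.6·5 = 13
Loop: 0.4·11 + 0.6·2 = 5.6
Highest Hurwicz score = 13 → Inland.

Inland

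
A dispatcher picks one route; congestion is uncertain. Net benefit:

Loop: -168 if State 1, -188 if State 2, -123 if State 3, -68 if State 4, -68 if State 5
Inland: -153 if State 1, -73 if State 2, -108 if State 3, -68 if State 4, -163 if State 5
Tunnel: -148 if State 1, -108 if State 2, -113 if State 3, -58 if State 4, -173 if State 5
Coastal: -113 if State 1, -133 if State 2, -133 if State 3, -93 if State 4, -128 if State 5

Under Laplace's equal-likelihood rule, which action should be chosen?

Row averages: Loop=-123, Inland=-113, Tunnel=-120, Coastal=-120
Highest average = -113 → Inland.

Inland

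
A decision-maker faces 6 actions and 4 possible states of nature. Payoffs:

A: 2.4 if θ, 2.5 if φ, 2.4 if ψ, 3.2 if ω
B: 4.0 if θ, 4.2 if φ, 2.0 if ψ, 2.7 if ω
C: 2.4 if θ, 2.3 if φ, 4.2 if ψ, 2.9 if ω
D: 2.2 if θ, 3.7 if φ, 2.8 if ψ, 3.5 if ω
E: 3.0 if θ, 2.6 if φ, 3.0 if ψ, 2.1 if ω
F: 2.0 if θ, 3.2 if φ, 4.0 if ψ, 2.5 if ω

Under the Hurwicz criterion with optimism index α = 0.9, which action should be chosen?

A: 0.9·3.2 + 0.1·2.4 = 3.12
B: 0.9·4.2 + 0.1·2.0 = 3.98
C: 0.9·4.2 + 0.1·2.3 = 4.01
D: 0.9·3.7 + 0.1·2.2 = 3.55
E: 0.9·3.0 + 0.1·2.1 = 2.91
F: 0.9·4.0 + 0.1·2.0 = 3.8
Highest Hurwicz score = 4.01 → C.

C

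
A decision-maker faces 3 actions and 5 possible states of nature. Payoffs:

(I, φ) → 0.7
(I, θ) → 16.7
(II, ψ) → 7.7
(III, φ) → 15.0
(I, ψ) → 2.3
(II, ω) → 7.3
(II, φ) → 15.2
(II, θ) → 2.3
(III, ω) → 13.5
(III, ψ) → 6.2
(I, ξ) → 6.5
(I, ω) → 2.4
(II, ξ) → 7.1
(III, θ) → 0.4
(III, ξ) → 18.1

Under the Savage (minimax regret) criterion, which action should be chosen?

Column bests: θ=16.7, φ=15.2, ψ=7.7, ω=13.5, ξ=18.1.
I regrets: 0.0, 14.5, 5.4, 11.1, 11.6 → max 14.5
II regrets: 14.4, 0.0, 0.0, 6.2, 11.0 → max 14.4
III regrets: 16.3, 0.2, 1.5, 0.0, 0.0 → max 16.3
Smallest max regret = 14.4 → II.

II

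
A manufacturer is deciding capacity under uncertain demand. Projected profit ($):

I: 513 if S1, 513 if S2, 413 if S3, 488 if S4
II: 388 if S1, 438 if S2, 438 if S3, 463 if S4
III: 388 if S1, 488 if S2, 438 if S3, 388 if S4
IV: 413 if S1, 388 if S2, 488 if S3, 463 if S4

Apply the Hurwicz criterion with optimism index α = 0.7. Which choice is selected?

I

I: 0.7·513 + 0.3·413 = 483
II: 0.7·463 + 0.3·388 = 440.5
III: 0.7·488 + 0.3·388 = 458
IV: 0.7·488 + 0.3·388 = 458
Highest Hurwicz score = 483 → I.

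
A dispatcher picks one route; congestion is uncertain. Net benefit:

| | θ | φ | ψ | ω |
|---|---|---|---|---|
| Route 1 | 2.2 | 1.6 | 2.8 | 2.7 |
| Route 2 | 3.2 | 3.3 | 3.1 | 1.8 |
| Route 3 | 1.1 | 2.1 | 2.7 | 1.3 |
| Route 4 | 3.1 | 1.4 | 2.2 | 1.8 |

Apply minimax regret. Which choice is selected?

Route 2

Column bests: θ=3.2, φ=3.3, ψ=3.1, ω=2.7.
Route 1 regrets: 1.0, 1.7, 0.3, 0.0 → max 1.7
Route 2 regrets: 0.0, 0.0, 0.0, 0.9 → max 0.9
Route 3 regrets: 2.1, 1.2, 0.4, 1.4 → max 2.1
Route 4 regrets: 0.1, 1.9, 0.9, 0.9 → max 1.9
Smallest max regret = 0.9 → Route 2.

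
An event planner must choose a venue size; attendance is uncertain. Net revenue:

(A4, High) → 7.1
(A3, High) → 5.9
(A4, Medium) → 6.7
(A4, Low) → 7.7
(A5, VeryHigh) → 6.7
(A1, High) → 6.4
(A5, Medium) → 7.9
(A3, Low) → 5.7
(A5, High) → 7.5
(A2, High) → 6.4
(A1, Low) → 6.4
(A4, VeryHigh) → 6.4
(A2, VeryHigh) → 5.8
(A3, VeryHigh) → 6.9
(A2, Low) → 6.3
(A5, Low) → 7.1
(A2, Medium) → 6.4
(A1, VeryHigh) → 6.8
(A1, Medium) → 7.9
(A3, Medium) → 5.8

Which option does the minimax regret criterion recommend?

Column bests: Low=7.7, Medium=7.9, High=7.5, VeryHigh=6.9.
A1 regrets: 1.3, 0.0, 1.1, 0.1 → max 1.3
A2 regrets: 1.4, 1.5, 1.1, 1.1 → max 1.5
A3 regrets: 2.0, 2.1, 1.6, 0.0 → max 2.1
A4 regrets: 0.0, 1.2, 0.4, 0.5 → max 1.2
A5 regrets: 0.6, 0.0, 0.0, 0.2 → max 0.6
Smallest max regret = 0.6 → A5.

A5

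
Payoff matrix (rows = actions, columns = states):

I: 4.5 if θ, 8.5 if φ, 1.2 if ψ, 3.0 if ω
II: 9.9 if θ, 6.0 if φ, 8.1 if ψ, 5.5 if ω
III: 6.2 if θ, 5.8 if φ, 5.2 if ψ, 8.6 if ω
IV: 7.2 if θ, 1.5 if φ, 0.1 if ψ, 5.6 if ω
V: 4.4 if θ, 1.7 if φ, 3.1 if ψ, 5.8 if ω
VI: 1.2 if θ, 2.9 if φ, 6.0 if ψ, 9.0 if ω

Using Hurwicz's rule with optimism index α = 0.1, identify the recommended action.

I: 0.1·8.5 + 0.9·1.2 = 1.93
II: 0.1·9.9 + 0.9·5.5 = 5.94
III: 0.1·8.6 + 0.9·5.2 = 5.54
IV: 0.1·7.2 + 0.9·0.1 = 0.81
V: 0.1·5.8 + 0.9·1.7 = 2.11
VI: 0.1·9.0 + 0.9·1.2 = 1.98
Highest Hurwicz score = 5.94 → II.

II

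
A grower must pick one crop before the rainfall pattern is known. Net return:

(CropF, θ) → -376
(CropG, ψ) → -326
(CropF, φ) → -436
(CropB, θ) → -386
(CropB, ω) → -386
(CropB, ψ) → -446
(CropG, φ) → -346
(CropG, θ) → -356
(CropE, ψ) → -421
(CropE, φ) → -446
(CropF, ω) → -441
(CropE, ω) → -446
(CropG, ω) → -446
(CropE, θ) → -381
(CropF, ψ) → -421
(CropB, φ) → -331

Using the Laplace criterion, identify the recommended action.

Row averages: CropB=-387.25, CropE=-423.5, CropF=-418.5, CropG=-368.5
Highest average = -368.5 → CropG.

CropG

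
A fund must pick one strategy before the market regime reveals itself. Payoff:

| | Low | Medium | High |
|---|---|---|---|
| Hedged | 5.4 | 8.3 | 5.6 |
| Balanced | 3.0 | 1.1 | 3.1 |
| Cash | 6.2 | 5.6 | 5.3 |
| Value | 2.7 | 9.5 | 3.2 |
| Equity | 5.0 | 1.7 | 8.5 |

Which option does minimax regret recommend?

Hedged

Column bests: Low=6.2, Medium=9.5, High=8.5.
Hedged regrets: 0.8, 1.2, 2.9 → max 2.9
Balanced regrets: 3.2, 8.4, 5.4 → max 8.4
Cash regrets: 0.0, 3.9, 3.2 → max 3.9
Value regrets: 3.5, 0.0, 5.3 → max 5.3
Equity regrets: 1.2, 7.8, 0.0 → max 7.8
Smallest max regret = 2.9 → Hedged.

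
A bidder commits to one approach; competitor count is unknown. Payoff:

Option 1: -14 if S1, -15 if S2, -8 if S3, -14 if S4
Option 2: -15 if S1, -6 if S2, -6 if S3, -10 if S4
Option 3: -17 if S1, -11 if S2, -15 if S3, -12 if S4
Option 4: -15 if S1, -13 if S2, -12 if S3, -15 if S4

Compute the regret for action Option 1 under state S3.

2

Best payoff under S3 is -6.
Regret = -6 − (-8) = 2.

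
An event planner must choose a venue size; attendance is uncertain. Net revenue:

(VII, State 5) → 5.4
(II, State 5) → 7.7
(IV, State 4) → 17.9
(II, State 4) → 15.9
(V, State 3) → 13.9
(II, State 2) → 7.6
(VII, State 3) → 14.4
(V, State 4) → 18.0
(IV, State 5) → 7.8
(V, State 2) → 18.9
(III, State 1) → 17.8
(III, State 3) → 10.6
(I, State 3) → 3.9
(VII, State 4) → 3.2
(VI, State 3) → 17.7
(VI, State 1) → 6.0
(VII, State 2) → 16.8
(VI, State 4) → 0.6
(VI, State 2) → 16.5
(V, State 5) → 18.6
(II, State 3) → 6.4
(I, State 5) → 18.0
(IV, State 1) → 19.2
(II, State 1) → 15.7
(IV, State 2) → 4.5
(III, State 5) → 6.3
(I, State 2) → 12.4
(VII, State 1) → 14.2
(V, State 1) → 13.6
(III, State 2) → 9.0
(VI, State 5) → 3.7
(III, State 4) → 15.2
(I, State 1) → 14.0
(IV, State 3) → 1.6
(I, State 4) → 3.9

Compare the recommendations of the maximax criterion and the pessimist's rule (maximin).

Row maxima: I=18.0, II=15.9, III=17.8, IV=19.2, V=18.9, VI=17.7, VII=16.8
Best best-case = 19.2 → IV.
Row minima: I=3.9, II=6.4, III=6.3, IV=1.6, V=13.6, VI=0.6, VII=3.2
Best worst-case = 13.6 → V.

maximax → IV; maximin → V (disagree)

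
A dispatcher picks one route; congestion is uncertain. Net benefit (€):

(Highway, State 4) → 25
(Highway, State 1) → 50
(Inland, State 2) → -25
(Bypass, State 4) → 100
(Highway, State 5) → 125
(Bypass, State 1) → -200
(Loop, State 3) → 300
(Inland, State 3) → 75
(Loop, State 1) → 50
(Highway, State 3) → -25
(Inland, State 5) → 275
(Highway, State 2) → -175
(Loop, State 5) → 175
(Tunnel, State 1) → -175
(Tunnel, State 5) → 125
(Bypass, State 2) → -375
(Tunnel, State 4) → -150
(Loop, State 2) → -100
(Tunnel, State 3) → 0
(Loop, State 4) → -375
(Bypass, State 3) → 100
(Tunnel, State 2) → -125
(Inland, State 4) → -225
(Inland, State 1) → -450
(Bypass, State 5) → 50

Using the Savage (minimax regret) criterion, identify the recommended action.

Column bests: State 1=50, State 2=-25, State 3=300, State 4=100, State 5=275.
Loop regrets: 0, 75, 0, 475, 100 → max 475
Bypass regrets: 250, 350, 200, 0, 225 → max 350
Highway regrets: 0, 150, 325, 75, 150 → max 325
Inland regrets: 500, 0, 225, 325, 0 → max 500
Tunnel regrets: 225, 100, 300, 250, 150 → max 300
Smallest max regret = 300 → Tunnel.

Tunnel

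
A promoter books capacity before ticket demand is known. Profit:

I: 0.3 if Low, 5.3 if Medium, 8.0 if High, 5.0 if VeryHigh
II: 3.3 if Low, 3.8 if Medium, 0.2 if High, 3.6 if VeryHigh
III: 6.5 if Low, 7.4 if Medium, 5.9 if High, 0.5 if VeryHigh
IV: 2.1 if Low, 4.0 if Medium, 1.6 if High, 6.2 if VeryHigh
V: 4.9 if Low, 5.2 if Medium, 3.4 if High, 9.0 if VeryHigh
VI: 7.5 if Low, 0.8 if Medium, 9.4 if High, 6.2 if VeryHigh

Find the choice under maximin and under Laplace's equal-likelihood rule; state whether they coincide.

maximin → V; laplace → VI (disagree)

Row minima: I=0.3, II=0.2, III=0.5, IV=1.6, V=3.4, VI=0.8
Best worst-case = 3.4 → V.
Row averages: I=4.65, II=2.725, III=5.075, IV=3.475, V=5.625, VI=5.975
Highest average = 5.975 → VI.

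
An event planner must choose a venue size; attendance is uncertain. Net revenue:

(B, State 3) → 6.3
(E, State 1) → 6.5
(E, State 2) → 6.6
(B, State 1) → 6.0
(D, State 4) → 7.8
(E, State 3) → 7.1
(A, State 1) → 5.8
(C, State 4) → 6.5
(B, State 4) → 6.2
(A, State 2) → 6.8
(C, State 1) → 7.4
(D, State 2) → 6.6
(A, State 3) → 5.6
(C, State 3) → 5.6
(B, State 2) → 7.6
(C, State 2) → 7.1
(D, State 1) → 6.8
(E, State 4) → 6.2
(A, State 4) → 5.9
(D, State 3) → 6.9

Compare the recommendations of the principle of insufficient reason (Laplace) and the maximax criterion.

laplace → D; maximax → D (agree)

Row averages: A=6.025, B=6.525, C=6.65, D=7.025, E=6.6
Highest average = 7.025 → D.
Row maxima: A=6.8, B=7.6, C=7.4, D=7.8, E=7.1
Best best-case = 7.8 → D.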